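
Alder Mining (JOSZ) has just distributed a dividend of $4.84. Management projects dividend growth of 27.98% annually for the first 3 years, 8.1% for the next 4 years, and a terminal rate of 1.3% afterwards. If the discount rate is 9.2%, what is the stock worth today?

Three-stage DDM. Project D₁…D_7; terminal Gordon value at t=7 with g = 0.013; discount at r = 0.092.
D_1 = 6.1942
D_2 = 7.9274
D_3 = 10.1455
D_4 = 10.9672
D_5 = 11.8556
D_6 = 12.8159
D_7 = 13.8540
TV_7 = 14.0341/(0.092−0.013) = 177.6466
P₀ = Σ Dₜ/(1+r)ᵗ + TV_7/(1+r)^7 = 146.4390

$146.44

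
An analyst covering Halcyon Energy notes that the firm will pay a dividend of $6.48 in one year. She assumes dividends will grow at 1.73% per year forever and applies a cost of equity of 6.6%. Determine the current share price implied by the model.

Gordon growth model: P₀ = D₁/(r − g), with D₁ = 6.48 given directly.
P₀ = 6.4800 / (0.066 − 0.0173) = 6.4800 / 0.0487 = 133.0595

$133.06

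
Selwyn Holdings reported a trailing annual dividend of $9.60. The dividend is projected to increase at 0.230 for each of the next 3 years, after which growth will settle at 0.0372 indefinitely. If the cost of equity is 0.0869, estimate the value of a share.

$327.42

Two-stage DDM. Project D₁…D_3 at 0.23, terminal growth 0.0372, discount at r = 0.0869.
D_1 = 11.8080
D_2 = 14.5238
D_3 = 17.8643
Terminal value at t=3: TV = D_4/(r−g) = 18.5289/(0.0869−0.0372) = 372.8144
P₀ = 11.8080/(1+0.0869)^1 + 14.5238/(1+0.0869)^2 + 17.8643/(1+0.0869)^3 + 372.8144/(1+0.0869)^3 = 327.4225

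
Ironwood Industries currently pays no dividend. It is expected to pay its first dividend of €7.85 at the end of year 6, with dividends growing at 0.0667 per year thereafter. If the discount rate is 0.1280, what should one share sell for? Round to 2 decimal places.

€70.12

Deferred-dividend DDM. At t=5 the remaining stream is a growing perpetuity with first payment D_6 = 7.85.
V_5 = D_6/(r−g) = 7.85/(0.128−0.0667) = 128.0587
P₀ = V_5/(1+r)^5 = 128.0587/(1+0.128)^5 = 70.1235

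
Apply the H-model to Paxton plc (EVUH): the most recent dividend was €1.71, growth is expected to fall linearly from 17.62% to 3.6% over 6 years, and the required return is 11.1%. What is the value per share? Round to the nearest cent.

€33.21

H-model: P₀ = D₀[(1+g_L) + H(g_S−g_L)]/(r−g_L), with H = 6/2 = 3.
P₀ = 1.71 × [(1+0.036) + 3×(0.1762−0.036)] / (0.111−0.036)
   = 1.71 × 1.4566 / 0.075 = 33.2105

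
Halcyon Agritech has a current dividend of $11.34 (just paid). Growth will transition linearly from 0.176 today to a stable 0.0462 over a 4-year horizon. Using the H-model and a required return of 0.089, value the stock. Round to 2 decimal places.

H-model: P₀ = D₀[(1+g_L) + H(g_S−g_L)]/(r−g_L), with H = 4/2 = 2.
P₀ = 11.34 × [(1+0.0462) + 2×(0.176−0.0462)] / (0.089−0.0462)
   = 11.34 × 1.3058 / 0.0428 = 345.9760

$345.98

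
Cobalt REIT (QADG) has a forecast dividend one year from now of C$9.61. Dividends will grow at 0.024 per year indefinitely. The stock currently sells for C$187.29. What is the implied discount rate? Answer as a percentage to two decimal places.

Rearranging the constant-growth DDM: r = D₁/P₀ + g.
r = 9.6100 / 187.29 + 0.024 = 0.05131 + 0.024 = 0.07531

7.53%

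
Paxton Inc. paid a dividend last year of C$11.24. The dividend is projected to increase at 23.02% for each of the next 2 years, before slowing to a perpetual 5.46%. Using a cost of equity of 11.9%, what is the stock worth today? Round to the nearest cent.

Two-stage DDM. Project D₁…D_2 at 0.2302, terminal growth 0.0546, discount at r = 0.119.
D_1 = 13.8274
D_2 = 17.0105
Terminal value at t=2: TV = D_3/(r−g) = 17.9393/(0.119−0.0546) = 278.5606
P₀ = 13.8274/(1+0.119)^1 + 17.0105/(1+0.119)^2 + 278.5606/(1+0.119)^2 = 248.4058

C$248.41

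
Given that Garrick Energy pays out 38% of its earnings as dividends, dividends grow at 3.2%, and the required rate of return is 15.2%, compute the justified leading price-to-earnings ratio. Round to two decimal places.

Justified leading P/E = b/(r−g) = 0.38/(0.152−0.032) = 3.1667

3.17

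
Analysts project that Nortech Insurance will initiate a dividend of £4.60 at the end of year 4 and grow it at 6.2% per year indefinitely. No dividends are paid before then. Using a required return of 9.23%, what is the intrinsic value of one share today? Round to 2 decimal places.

Deferred-dividend DDM. At t=3 the remaining stream is a growing perpetuity with first payment D_4 = 4.60.
V_3 = D_4/(r−g) = 4.60/(0.0923−0.062) = 151.8152
P₀ = V_3/(1+r)^3 = 151.8152/(1+0.0923)^3 = 116.4902

£116.49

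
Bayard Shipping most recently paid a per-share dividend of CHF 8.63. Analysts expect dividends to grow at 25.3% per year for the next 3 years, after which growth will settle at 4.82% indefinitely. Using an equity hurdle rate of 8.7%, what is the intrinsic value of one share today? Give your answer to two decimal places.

CHF 391.73

Two-stage DDM. Project D₁…D_3 at 0.253, terminal growth 0.0482, discount at r = 0.087.
D_1 = 10.8134
D_2 = 13.5492
D_3 = 16.9771
Terminal value at t=3: TV = D_4/(r−g) = 17.7954/(0.087−0.0482) = 458.6448
P₀ = 10.8134/(1+0.087)^1 + 13.5492/(1+0.087)^2 + 16.9771/(1+0.087)^3 + 458.6448/(1+0.087)^3 = 391.7316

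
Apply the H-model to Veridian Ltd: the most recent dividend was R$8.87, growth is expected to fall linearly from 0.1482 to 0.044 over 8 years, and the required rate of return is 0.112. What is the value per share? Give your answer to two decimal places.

R$190.55

H-model: P₀ = D₀[(1+g_L) + H(g_S−g_L)]/(r−g_L), with H = 8/2 = 4.
P₀ = 8.87 × [(1+0.044) + 4×(0.1482−0.044)] / (0.112−0.044)
   = 8.87 × 1.4608 / 0.068 = 190.5485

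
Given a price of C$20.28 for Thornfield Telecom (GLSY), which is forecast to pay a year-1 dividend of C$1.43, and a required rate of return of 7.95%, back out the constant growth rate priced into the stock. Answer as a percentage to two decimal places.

0.90%

From P₀ = D₁/(r − g), the implied growth is g = r − D₁/P₀.
g = 0.0795 − 1.43/20.28 = 0.0795 − 0.07051 = 0.00899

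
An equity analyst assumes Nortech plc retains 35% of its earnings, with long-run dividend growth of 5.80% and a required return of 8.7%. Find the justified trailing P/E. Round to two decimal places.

Payout ratio b = 1 − 0.35 = 0.65.
Justified trailing P/E = b(1+g)/(r−g) = 0.65×(1+0.058)/(0.087−0.058) = 23.7138

23.71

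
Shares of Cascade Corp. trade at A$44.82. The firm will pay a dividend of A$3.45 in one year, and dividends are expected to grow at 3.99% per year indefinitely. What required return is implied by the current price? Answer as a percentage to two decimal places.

Rearranging the constant-growth DDM: r = D₁/P₀ + g.
r = 3.4500 / 44.82 + 0.0399 = 0.07697 + 0.0399 = 0.11687

11.69%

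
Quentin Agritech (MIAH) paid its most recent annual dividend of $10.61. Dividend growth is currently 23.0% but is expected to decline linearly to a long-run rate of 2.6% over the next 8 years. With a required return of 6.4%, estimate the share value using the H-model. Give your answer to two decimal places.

$514.31

H-model: P₀ = D₀[(1+g_L) + H(g_S−g_L)]/(r−g_L), with H = 8/2 = 4.
P₀ = 10.61 × [(1+0.026) + 4×(0.23−0.026)] / (0.064−0.026)
   = 10.61 × 1.8420 / 0.038 = 514.3058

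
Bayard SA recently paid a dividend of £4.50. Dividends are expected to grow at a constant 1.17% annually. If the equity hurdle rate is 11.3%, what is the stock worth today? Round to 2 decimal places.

£44.94

Gordon growth model: P₀ = D₁/(r − g). D₁ = 4.50 × (1 + 0.0117) = 4.5526.
P₀ = 4.5526 / (0.113 − 0.0117) = 4.5526 / 0.1013 = 44.9423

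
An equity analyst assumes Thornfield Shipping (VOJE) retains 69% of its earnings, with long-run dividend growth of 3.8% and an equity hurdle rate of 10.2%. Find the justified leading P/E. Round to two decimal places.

4.84

Payout ratio b = 1 − 0.69 = 0.31.
Justified leading P/E = b/(r−g) = 0.31/(0.102−0.038) = 4.8438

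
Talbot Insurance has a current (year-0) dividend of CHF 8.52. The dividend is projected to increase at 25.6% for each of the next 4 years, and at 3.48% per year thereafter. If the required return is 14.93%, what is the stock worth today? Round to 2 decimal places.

Two-stage DDM. Project D₁…D_4 at 0.256, terminal growth 0.0348, discount at r = 0.1493.
D_1 = 10.7011
D_2 = 13.4406
D_3 = 16.8814
D_4 = 21.2030
Terminal value at t=4: TV = D_5/(r−g) = 21.9409/(0.1493−0.0348) = 191.6236
P₀ = 10.7011/(1+0.1493)^1 + 13.4406/(1+0.1493)^2 + 16.8814/(1+0.1493)^3 + 21.2030/(1+0.1493)^4 + 191.6236/(1+0.1493)^4 = 152.5876

CHF 152.59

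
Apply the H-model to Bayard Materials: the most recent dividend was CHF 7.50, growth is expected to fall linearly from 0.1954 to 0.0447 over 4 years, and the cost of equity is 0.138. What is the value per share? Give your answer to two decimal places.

H-model: P₀ = D₀[(1+g_L) + H(g_S−g_L)]/(r−g_L), with H = 4/2 = 2.
P₀ = 7.50 × [(1+0.0447) + 2×(0.1954−0.0447)] / (0.138−0.0447)
   = 7.50 × 1.3461 / 0.0933 = 108.2074

CHF 108.21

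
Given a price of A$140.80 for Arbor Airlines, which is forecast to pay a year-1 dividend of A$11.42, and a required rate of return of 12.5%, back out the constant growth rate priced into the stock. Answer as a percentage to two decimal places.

From P₀ = D₁/(r − g), the implied growth is g = r − D₁/P₀.
g = 0.125 − 11.42/140.80 = 0.125 − 0.08111 = 0.04389

4.39%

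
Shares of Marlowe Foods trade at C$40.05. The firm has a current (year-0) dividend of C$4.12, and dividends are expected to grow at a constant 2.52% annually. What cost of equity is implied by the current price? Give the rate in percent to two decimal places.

Rearranging the constant-growth DDM: r = D₁/P₀ + g.
D₁ = 4.12 × (1 + 0.0252) = 4.2238.
r = 4.2238 / 40.05 + 0.0252 = 0.10546 + 0.0252 = 0.13066

13.07%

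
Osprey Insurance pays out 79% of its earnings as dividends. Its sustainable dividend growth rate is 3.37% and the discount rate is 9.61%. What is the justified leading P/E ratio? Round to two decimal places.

12.66

Justified leading P/E = b/(r−g) = 0.79/(0.0961−0.0337) = 12.6603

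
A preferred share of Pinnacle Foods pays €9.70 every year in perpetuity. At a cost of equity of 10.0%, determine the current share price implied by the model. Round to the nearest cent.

€97.00

Zero-growth DDM (perpetuity): P₀ = D/r = 9.70 / 0.1 = 97.0000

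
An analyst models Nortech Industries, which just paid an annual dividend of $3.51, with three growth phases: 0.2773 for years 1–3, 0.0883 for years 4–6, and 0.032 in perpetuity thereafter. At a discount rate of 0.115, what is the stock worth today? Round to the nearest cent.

Three-stage DDM. Project D₁…D_6; terminal Gordon value at t=6 with g = 0.032; discount at r = 0.115.
D_1 = 4.4833
D_2 = 5.7265
D_3 = 7.3145
D_4 = 7.9604
D_5 = 8.6633
D_6 = 9.4283
TV_6 = 9.7300/(0.115−0.032) = 117.2285
P₀ = Σ Dₜ/(1+r)ᵗ + TV_6/(1+r)^6 = 89.9954

$90.00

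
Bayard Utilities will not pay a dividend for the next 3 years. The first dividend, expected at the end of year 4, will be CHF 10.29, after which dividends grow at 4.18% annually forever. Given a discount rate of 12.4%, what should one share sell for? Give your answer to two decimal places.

CHF 88.15

Deferred-dividend DDM. At t=3 the remaining stream is a growing perpetuity with first payment D_4 = 10.29.
V_3 = D_4/(r−g) = 10.29/(0.124−0.0418) = 125.1825
P₀ = V_3/(1+r)^3 = 125.1825/(1+0.124)^3 = 88.1545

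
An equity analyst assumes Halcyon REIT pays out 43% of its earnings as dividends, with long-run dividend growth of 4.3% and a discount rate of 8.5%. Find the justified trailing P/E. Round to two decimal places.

Justified trailing P/E = b(1+g)/(r−g) = 0.43×(1+0.043)/(0.085−0.043) = 10.6783

10.68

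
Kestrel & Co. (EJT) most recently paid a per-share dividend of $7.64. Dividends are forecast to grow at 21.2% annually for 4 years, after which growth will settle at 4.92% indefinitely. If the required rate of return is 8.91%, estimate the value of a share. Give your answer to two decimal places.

Two-stage DDM. Project D₁…D_4 at 0.212, terminal growth 0.0492, discount at r = 0.0891.
D_1 = 9.2597
D_2 = 11.2227
D_3 = 13.6020
D_4 = 16.4856
Terminal value at t=4: TV = D_5/(r−g) = 17.2967/(0.0891−0.0492) = 433.5001
P₀ = 9.2597/(1+0.0891)^1 + 11.2227/(1+0.0891)^2 + 13.6020/(1+0.0891)^3 + 16.4856/(1+0.0891)^4 + 433.5001/(1+0.0891)^4 = 348.3292

$348.33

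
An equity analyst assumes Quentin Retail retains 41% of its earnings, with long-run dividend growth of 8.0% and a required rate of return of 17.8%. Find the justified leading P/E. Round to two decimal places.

Payout ratio b = 1 − 0.41 = 0.59.
Justified leading P/E = b/(r−g) = 0.59/(0.178−0.08) = 6.0204

6.02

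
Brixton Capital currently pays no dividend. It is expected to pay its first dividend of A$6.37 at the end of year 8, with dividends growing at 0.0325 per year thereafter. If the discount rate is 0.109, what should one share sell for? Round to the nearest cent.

Deferred-dividend DDM. At t=7 the remaining stream is a growing perpetuity with first payment D_8 = 6.37.
V_7 = D_8/(r−g) = 6.37/(0.109−0.0325) = 83.2680
P₀ = V_7/(1+r)^7 = 83.2680/(1+0.109)^7 = 40.3606

A$40.36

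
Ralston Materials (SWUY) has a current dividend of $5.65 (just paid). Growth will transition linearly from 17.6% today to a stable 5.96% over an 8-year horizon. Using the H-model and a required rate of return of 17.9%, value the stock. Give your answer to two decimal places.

H-model: P₀ = D₀[(1+g_L) + H(g_S−g_L)]/(r−g_L), with H = 8/2 = 4.
P₀ = 5.65 × [(1+0.0596) + 4×(0.176−0.0596)] / (0.179−0.0596)
   = 5.65 × 1.5252 / 0.1194 = 72.1724

$72.17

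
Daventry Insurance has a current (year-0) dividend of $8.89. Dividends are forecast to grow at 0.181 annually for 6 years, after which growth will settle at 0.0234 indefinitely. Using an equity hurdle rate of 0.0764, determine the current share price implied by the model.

Two-stage DDM. Project D₁…D_6 at 0.181, terminal growth 0.0234, discount at r = 0.0764.
D_1 = 10.4991
D_2 = 12.3994
D_3 = 14.6437
D_4 = 17.2942
D_5 = 20.4245
D_6 = 24.1213
Terminal value at t=6: TV = D_7/(r−g) = 24.6858/(0.0764−0.0234) = 465.7691
P₀ = 10.4991/(1+0.0764)^1 + 12.3994/(1+0.0764)^2 + 14.6437/(1+0.0764)^3 + 17.2942/(1+0.0764)^4 + 20.4245/(1+0.0764)^5 + 24.1213/(1+0.0764)^6 + 465.7691/(1+0.0764)^6 = 374.1756

$374.18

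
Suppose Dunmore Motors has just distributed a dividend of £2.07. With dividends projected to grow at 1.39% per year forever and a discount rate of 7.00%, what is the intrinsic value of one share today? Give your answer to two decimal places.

Gordon growth model: P₀ = D₁/(r − g). D₁ = 2.07 × (1 + 0.0139) = 2.0988.
P₀ = 2.0988 / (0.07 − 0.0139) = 2.0988 / 0.0561 = 37.4113

£37.41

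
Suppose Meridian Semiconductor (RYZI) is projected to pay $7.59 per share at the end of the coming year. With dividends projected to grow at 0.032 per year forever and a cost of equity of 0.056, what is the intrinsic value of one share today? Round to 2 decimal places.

Gordon growth model: P₀ = D₁/(r − g), with D₁ = 7.59 given directly.
P₀ = 7.5900 / (0.056 − 0.032) = 7.5900 / 0.024 = 316.2500

$316.25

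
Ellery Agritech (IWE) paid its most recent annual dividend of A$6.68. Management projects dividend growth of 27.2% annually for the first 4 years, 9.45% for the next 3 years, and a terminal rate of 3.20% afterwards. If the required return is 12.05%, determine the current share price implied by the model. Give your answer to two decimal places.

A$189.38

Three-stage DDM. Project D₁…D_7; terminal Gordon value at t=7 with g = 0.032; discount at r = 0.1205.
D_1 = 8.4970
D_2 = 10.8081
D_3 = 13.7479
D_4 = 17.4874
D_5 = 19.1399
D_6 = 20.9487
D_7 = 22.9283
TV_7 = 23.6620/(0.1205−0.032) = 267.3675
P₀ = Σ Dₜ/(1+r)ᵗ + TV_7/(1+r)^7 = 189.3845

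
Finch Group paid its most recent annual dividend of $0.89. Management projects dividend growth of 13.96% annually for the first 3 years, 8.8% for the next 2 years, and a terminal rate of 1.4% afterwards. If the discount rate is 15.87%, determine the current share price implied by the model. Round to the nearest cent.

$9.36

Three-stage DDM. Project D₁…D_5; terminal Gordon value at t=5 with g = 0.014; discount at r = 0.1587.
D_1 = 1.0142
D_2 = 1.1558
D_3 = 1.3172
D_4 = 1.4331
D_5 = 1.5592
TV_5 = 1.5810/(0.1587−0.014) = 10.9263
P₀ = Σ Dₜ/(1+r)ᵗ + TV_5/(1+r)^5 = 9.3559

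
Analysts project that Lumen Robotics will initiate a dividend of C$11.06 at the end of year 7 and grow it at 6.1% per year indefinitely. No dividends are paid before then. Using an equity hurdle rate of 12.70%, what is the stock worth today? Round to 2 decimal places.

C$81.78

Deferred-dividend DDM. At t=6 the remaining stream is a growing perpetuity with first payment D_7 = 11.06.
V_6 = D_7/(r−g) = 11.06/(0.127−0.061) = 167.5758
P₀ = V_6/(1+r)^6 = 167.5758/(1+0.127)^6 = 81.7839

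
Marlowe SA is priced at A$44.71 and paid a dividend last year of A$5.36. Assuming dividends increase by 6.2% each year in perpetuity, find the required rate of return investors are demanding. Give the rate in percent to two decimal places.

18.93%

Rearranging the constant-growth DDM: r = D₁/P₀ + g.
D₁ = 5.36 × (1 + 0.062) = 5.6923.
r = 5.6923 / 44.71 + 0.062 = 0.12732 + 0.062 = 0.18932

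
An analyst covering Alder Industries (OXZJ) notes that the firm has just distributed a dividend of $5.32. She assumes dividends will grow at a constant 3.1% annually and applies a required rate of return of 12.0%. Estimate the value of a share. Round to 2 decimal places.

$61.63

Gordon growth model: P₀ = D₁/(r − g). D₁ = 5.32 × (1 + 0.031) = 5.4849.
P₀ = 5.4849 / (0.12 − 0.031) = 5.4849 / 0.089 = 61.6283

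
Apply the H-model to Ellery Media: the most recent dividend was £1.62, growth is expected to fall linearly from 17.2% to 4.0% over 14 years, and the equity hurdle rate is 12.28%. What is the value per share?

£38.43

H-model: P₀ = D₀[(1+g_L) + H(g_S−g_L)]/(r−g_L), with H = 14/2 = 7.
P₀ = 1.62 × [(1+0.04) + 7×(0.172−0.04)] / (0.1228−0.04)
   = 1.62 × 1.9640 / 0.0828 = 38.4261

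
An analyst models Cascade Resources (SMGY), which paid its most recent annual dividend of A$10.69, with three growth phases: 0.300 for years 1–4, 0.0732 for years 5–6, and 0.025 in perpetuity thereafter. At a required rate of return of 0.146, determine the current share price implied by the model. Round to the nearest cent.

Three-stage DDM. Project D₁…D_6; terminal Gordon value at t=6 with g = 0.025; discount at r = 0.146.
D_1 = 13.8970
D_2 = 18.0661
D_3 = 23.4859
D_4 = 30.5317
D_5 = 32.7666
D_6 = 35.1651
TV_6 = 36.0443/(0.146−0.025) = 297.8866
P₀ = Σ Dₜ/(1+r)ᵗ + TV_6/(1+r)^6 = 222.7953

A$222.80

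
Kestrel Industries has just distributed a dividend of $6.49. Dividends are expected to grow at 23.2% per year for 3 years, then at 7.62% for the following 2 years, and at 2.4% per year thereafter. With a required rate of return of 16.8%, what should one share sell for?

Three-stage DDM. Project D₁…D_5; terminal Gordon value at t=5 with g = 0.024; discount at r = 0.168.
D_1 = 7.9957
D_2 = 9.8507
D_3 = 12.1360
D_4 = 13.0608
D_5 = 14.0560
TV_5 = 14.3934/(0.168−0.024) = 99.9540
P₀ = Σ Dₜ/(1+r)ᵗ + TV_5/(1+r)^5 = 81.1485

$81.15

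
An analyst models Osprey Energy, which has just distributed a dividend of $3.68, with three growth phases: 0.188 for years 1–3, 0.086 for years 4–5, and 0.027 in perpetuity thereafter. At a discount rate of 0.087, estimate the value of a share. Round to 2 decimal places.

$104.89

Three-stage DDM. Project D₁…D_5; terminal Gordon value at t=5 with g = 0.027; discount at r = 0.087.
D_1 = 4.3718
D_2 = 5.1937
D_3 = 6.1702
D_4 = 6.7008
D_5 = 7.2771
TV_5 = 7.4736/(0.087−0.027) = 124.5592
P₀ = Σ Dₜ/(1+r)ᵗ + TV_5/(1+r)^5 = 104.8948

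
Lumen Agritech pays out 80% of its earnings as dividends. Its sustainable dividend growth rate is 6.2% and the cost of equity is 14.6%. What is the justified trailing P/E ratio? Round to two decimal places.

10.11

Justified trailing P/E = b(1+g)/(r−g) = 0.80×(1+0.062)/(0.146−0.062) = 10.1143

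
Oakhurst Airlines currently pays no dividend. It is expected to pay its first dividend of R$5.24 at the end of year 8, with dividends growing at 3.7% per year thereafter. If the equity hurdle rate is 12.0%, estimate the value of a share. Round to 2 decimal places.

Deferred-dividend DDM. At t=7 the remaining stream is a growing perpetuity with first payment D_8 = 5.24.
V_7 = D_8/(r−g) = 5.24/(0.12−0.037) = 63.1325
P₀ = V_7/(1+r)^7 = 63.1325/(1+0.12)^7 = 28.5580

R$28.56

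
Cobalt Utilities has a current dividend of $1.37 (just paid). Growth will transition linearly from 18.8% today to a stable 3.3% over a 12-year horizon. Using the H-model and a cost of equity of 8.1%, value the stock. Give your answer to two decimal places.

H-model: P₀ = D₀[(1+g_L) + H(g_S−g_L)]/(r−g_L), with H = 12/2 = 6.
P₀ = 1.37 × [(1+0.033) + 6×(0.188−0.033)] / (0.081−0.033)
   = 1.37 × 1.9630 / 0.048 = 56.0273

$56.03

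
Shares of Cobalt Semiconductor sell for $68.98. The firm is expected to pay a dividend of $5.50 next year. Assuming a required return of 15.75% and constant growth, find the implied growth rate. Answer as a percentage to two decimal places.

7.78%

From P₀ = D₁/(r − g), the implied growth is g = r − D₁/P₀.
g = 0.1575 − 5.50/68.98 = 0.1575 − 0.07973 = 0.07777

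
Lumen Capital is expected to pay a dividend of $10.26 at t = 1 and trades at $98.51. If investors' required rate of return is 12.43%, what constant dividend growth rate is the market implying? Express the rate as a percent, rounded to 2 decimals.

From P₀ = D₁/(r − g), the implied growth is g = r − D₁/P₀.
g = 0.1243 − 10.26/98.51 = 0.1243 − 0.10415 = 0.02015

2.01%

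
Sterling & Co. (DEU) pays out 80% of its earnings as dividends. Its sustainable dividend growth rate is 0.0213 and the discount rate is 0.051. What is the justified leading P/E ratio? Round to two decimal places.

Justified leading P/E = b/(r−g) = 0.80/(0.051−0.0213) = 26.9360

26.94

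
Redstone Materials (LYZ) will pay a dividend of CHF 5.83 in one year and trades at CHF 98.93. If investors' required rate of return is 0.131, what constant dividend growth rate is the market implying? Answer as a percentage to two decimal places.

From P₀ = D₁/(r − g), the implied growth is g = r − D₁/P₀.
g = 0.131 − 5.83/98.93 = 0.131 − 0.05893 = 0.07207

7.21%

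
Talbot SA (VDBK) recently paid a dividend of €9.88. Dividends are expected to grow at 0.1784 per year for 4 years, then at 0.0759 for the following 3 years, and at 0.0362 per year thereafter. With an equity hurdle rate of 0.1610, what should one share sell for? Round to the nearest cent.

Three-stage DDM. Project D₁…D_7; terminal Gordon value at t=7 with g = 0.0362; discount at r = 0.161.
D_1 = 11.6426
D_2 = 13.7196
D_3 = 16.1672
D_4 = 19.0514
D_5 = 20.4974
D_6 = 22.0532
D_7 = 23.7270
TV_7 = 24.5860/(0.161−0.0362) = 197.0029
P₀ = Σ Dₜ/(1+r)ᵗ + TV_7/(1+r)^7 = 137.3762

€137.38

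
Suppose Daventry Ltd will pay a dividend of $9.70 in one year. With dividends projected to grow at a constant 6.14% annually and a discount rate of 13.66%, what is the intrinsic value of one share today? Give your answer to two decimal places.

$128.99

Gordon growth model: P₀ = D₁/(r − g), with D₁ = 9.70 given directly.
P₀ = 9.7000 / (0.1366 − 0.0614) = 9.7000 / 0.0752 = 128.9894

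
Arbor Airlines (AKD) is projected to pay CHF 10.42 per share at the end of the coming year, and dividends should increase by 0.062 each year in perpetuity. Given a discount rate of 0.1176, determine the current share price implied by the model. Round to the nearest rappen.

Gordon growth model: P₀ = D₁/(r − g), with D₁ = 10.42 given directly.
P₀ = 10.4200 / (0.1176 − 0.062) = 10.4200 / 0.0556 = 187.4101

CHF 187.41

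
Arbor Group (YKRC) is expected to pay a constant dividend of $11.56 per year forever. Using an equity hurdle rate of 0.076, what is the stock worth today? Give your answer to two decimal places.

$152.11

Zero-growth DDM (perpetuity): P₀ = D/r = 11.56 / 0.076 = 152.1053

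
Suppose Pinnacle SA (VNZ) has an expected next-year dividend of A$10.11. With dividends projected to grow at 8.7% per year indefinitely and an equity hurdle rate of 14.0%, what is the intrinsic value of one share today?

A$190.75

Gordon growth model: P₀ = D₁/(r − g), with D₁ = 10.11 given directly.
P₀ = 10.1100 / (0.14 − 0.087) = 10.1100 / 0.053 = 190.7547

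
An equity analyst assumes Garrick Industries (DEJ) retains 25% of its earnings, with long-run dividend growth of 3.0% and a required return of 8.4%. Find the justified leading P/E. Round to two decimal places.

13.89

Payout ratio b = 1 − 0.25 = 0.75.
Justified leading P/E = b/(r−g) = 0.75/(0.084−0.03) = 13.8889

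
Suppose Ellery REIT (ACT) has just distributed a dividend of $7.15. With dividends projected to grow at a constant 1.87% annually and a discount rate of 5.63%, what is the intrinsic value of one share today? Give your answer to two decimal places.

Gordon growth model: P₀ = D₁/(r − g). D₁ = 7.15 × (1 + 0.0187) = 7.2837.
P₀ = 7.2837 / (0.0563 − 0.0187) = 7.2837 / 0.0376 = 193.7156

$193.72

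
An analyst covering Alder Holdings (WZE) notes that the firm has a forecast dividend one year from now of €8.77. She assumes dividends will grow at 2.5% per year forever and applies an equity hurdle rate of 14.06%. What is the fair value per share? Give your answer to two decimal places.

Gordon growth model: P₀ = D₁/(r − g), with D₁ = 8.77 given directly.
P₀ = 8.7700 / (0.1406 − 0.025) = 8.7700 / 0.1156 = 75.8651

€75.87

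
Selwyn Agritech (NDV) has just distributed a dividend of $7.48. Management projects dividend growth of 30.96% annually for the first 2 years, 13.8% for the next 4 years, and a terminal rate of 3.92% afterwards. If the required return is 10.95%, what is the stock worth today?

Three-stage DDM. Project D₁…D_6; terminal Gordon value at t=6 with g = 0.0392; discount at r = 0.1095.
D_1 = 9.7958
D_2 = 12.8286
D_3 = 14.5989
D_4 = 16.6136
D_5 = 18.9063
D_6 = 21.5153
TV_6 = 22.3587/(0.1095−0.0392) = 318.0474
P₀ = Σ Dₜ/(1+r)ᵗ + TV_6/(1+r)^6 = 234.1838

$234.18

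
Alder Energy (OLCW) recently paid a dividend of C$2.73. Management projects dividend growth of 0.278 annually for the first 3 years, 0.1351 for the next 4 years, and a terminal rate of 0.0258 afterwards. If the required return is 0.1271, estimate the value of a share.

C$68.25

Three-stage DDM. Project D₁…D_7; terminal Gordon value at t=7 with g = 0.0258; discount at r = 0.1271.
D_1 = 3.4889
D_2 = 4.4589
D_3 = 5.6984
D_4 = 6.4683
D_5 = 7.3422
D_6 = 8.3341
D_7 = 9.4600
TV_7 = 9.7041/(0.1271−0.0258) = 95.7955
P₀ = Σ Dₜ/(1+r)ᵗ + TV_7/(1+r)^7 = 68.2472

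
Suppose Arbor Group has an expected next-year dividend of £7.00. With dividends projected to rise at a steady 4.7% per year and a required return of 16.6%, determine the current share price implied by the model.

£58.82

Gordon growth model: P₀ = D₁/(r − g), with D₁ = 7.00 given directly.
P₀ = 7.0000 / (0.166 − 0.047) = 7.0000 / 0.119 = 58.8235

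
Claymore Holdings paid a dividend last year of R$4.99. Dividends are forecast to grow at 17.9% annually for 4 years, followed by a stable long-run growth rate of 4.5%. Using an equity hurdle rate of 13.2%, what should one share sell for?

R$92.65

Two-stage DDM. Project D₁…D_4 at 0.179, terminal growth 0.045, discount at r = 0.132.
D_1 = 5.8832
D_2 = 6.9363
D_3 = 8.1779
D_4 = 9.6417
Terminal value at t=4: TV = D_5/(r−g) = 10.0756/(0.132−0.045) = 115.8118
P₀ = 5.8832/(1+0.132)^1 + 6.9363/(1+0.132)^2 + 8.1779/(1+0.132)^3 + 9.6417/(1+0.132)^4 + 115.8118/(1+0.132)^4 = 92.6485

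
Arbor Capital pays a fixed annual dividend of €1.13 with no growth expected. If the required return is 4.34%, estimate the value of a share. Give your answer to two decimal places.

€26.04

Zero-growth DDM (perpetuity): P₀ = D/r = 1.13 / 0.0434 = 26.0369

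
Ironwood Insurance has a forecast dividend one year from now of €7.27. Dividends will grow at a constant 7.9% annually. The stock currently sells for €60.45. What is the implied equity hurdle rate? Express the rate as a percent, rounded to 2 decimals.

Rearranging the constant-growth DDM: r = D₁/P₀ + g.
r = 7.2700 / 60.45 + 0.079 = 0.12026 + 0.079 = 0.19926

19.93%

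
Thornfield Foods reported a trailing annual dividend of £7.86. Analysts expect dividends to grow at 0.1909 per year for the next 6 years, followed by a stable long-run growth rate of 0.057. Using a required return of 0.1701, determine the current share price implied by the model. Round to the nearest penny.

Two-stage DDM. Project D₁…D_6 at 0.1909, terminal growth 0.057, discount at r = 0.1701.
D_1 = 9.3605
D_2 = 11.1474
D_3 = 13.2754
D_4 = 15.8097
D_5 = 18.8278
D_6 = 22.4220
Terminal value at t=6: TV = D_7/(r−g) = 23.7001/(0.1701−0.057) = 209.5495
P₀ = 9.3605/(1+0.1701)^1 + 11.1474/(1+0.1701)^2 + 13.2754/(1+0.1701)^3 + 15.8097/(1+0.1701)^4 + 18.8278/(1+0.1701)^5 + 22.4220/(1+0.1701)^6 + 209.5495/(1+0.1701)^6 = 131.8313

£131.83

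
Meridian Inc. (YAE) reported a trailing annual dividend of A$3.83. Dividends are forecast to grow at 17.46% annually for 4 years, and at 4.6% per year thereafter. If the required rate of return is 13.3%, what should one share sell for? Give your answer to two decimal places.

Two-stage DDM. Project D₁…D_4 at 0.1746, terminal growth 0.046, discount at r = 0.133.
D_1 = 4.4987
D_2 = 5.2842
D_3 = 6.2068
D_4 = 7.2905
Terminal value at t=4: TV = D_5/(r−g) = 7.6259/(0.133−0.046) = 87.6539
P₀ = 4.4987/(1+0.133)^1 + 5.2842/(1+0.133)^2 + 6.2068/(1+0.133)^3 + 7.2905/(1+0.133)^4 + 87.6539/(1+0.133)^4 = 69.9715

A$69.97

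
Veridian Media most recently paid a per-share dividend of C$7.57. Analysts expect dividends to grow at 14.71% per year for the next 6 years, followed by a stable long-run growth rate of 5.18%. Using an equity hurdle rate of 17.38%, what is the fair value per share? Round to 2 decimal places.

C$98.79

Two-stage DDM. Project D₁…D_6 at 0.1471, terminal growth 0.0518, discount at r = 0.1738.
D_1 = 8.6835
D_2 = 9.9609
D_3 = 11.4261
D_4 = 13.1069
D_5 = 15.0350
D_6 = 17.2466
Terminal value at t=6: TV = D_7/(r−g) = 18.1400/(0.1738−0.0518) = 148.6883
P₀ = 8.6835/(1+0.1738)^1 + 9.9609/(1+0.1738)^2 + 11.4261/(1+0.1738)^3 + 13.1069/(1+0.1738)^4 + 15.0350/(1+0.1738)^5 + 17.2466/(1+0.1738)^6 + 148.6883/(1+0.1738)^6 = 98.7856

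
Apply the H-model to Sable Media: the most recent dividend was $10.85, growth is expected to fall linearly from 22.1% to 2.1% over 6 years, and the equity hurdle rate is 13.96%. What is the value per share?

$148.30

H-model: P₀ = D₀[(1+g_L) + H(g_S−g_L)]/(r−g_L), with H = 6/2 = 3.
P₀ = 10.85 × [(1+0.021) + 3×(0.221−0.021)] / (0.1396−0.021)
   = 10.85 × 1.6210 / 0.1186 = 148.2955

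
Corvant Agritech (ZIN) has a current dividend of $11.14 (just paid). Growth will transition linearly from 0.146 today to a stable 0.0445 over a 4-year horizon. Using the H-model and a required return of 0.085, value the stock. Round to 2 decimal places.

$343.14

H-model: P₀ = D₀[(1+g_L) + H(g_S−g_L)]/(r−g_L), with H = 4/2 = 2.
P₀ = 11.14 × [(1+0.0445) + 2×(0.146−0.0445)] / (0.085−0.0445)
   = 11.14 × 1.2475 / 0.0405 = 343.1395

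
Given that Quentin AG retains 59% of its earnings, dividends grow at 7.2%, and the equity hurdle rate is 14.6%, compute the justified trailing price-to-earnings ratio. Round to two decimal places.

5.94

Payout ratio b = 1 − 0.59 = 0.41.
Justified trailing P/E = b(1+g)/(r−g) = 0.41×(1+0.072)/(0.146−0.072) = 5.9395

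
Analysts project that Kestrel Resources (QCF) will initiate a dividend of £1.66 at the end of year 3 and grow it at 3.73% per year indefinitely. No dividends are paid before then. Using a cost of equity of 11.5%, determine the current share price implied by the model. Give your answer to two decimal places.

Deferred-dividend DDM. At t=2 the remaining stream is a growing perpetuity with first payment D_3 = 1.66.
V_2 = D_3/(r−g) = 1.66/(0.115−0.0373) = 21.3642
P₀ = V_2/(1+r)^2 = 21.3642/(1+0.115)^2 = 17.1845

£17.18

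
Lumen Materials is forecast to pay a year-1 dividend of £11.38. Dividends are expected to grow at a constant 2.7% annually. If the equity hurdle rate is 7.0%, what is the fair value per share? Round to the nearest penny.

Gordon growth model: P₀ = D₁/(r − g), with D₁ = 11.38 given directly.
P₀ = 11.3800 / (0.07 − 0.027) = 11.3800 / 0.043 = 264.6512

£264.65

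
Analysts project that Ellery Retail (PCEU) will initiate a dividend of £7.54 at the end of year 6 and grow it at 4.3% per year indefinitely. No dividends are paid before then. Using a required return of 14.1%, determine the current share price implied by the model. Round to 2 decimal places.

Deferred-dividend DDM. At t=5 the remaining stream is a growing perpetuity with first payment D_6 = 7.54.
V_5 = D_6/(r−g) = 7.54/(0.141−0.043) = 76.9388
P₀ = V_5/(1+r)^5 = 76.9388/(1+0.141)^5 = 39.7848

£39.78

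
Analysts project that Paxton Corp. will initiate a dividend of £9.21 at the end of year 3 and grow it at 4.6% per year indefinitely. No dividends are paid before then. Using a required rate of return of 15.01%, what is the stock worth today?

£66.89

Deferred-dividend DDM. At t=2 the remaining stream is a growing perpetuity with first payment D_3 = 9.21.
V_2 = D_3/(r−g) = 9.21/(0.1501−0.046) = 88.4726
P₀ = V_2/(1+r)^2 = 88.4726/(1+0.1501)^2 = 66.8864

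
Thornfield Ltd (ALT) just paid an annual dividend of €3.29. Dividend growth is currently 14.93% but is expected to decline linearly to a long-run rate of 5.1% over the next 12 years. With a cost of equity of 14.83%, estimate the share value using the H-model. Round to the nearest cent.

€55.48

H-model: P₀ = D₀[(1+g_L) + H(g_S−g_L)]/(r−g_L), with H = 12/2 = 6.
P₀ = 3.29 × [(1+0.051) + 6×(0.1493−0.051)] / (0.1483−0.051)
   = 3.29 × 1.6408 / 0.0973 = 55.4803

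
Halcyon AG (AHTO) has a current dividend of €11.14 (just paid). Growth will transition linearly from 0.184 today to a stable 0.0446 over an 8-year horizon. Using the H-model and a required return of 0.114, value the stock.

€257.18

H-model: P₀ = D₀[(1+g_L) + H(g_S−g_L)]/(r−g_L), with H = 8/2 = 4.
P₀ = 11.14 × [(1+0.0446) + 4×(0.184−0.0446)] / (0.114−0.0446)
   = 11.14 × 1.6022 / 0.0694 = 257.1831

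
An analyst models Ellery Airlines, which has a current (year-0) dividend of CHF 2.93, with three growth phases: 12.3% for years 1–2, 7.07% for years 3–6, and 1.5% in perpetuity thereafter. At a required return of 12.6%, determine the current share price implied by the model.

Three-stage DDM. Project D₁…D_6; terminal Gordon value at t=6 with g = 0.015; discount at r = 0.126.
D_1 = 3.2904
D_2 = 3.6951
D_3 = 3.9564
D_4 = 4.2361
D_5 = 4.5356
D_6 = 4.8562
TV_6 = 4.9291/(0.126−0.015) = 44.4060
P₀ = Σ Dₜ/(1+r)ᵗ + TV_6/(1+r)^6 = 37.9192

CHF 37.92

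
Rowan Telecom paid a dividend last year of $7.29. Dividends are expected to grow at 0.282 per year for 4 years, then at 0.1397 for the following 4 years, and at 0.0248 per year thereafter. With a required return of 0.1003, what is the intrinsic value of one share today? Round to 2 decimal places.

$312.00

Three-stage DDM. Project D₁…D_8; terminal Gordon value at t=8 with g = 0.0248; discount at r = 0.1003.
D_1 = 9.3458
D_2 = 11.9813
D_3 = 15.3600
D_4 = 19.6915
D_5 = 22.4424
D_6 = 25.5777
D_7 = 29.1509
D_8 = 33.2232
TV_8 = 34.0472/(0.1003−0.0248) = 450.9558
P₀ = Σ Dₜ/(1+r)ᵗ + TV_8/(1+r)^8 = 311.9977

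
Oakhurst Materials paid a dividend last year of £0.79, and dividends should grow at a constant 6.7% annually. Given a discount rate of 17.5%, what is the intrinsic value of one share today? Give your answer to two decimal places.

Gordon growth model: P₀ = D₁/(r − g). D₁ = 0.79 × (1 + 0.067) = 0.8429.
P₀ = 0.8429 / (0.175 − 0.067) = 0.8429 / 0.108 = 7.8049

£7.80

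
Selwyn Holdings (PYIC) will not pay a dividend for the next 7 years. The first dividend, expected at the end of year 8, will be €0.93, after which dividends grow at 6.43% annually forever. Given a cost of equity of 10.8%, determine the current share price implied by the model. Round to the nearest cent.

Deferred-dividend DDM. At t=7 the remaining stream is a growing perpetuity with first payment D_8 = 0.93.
V_7 = D_8/(r−g) = 0.93/(0.108−0.0643) = 21.2815
P₀ = V_7/(1+r)^7 = 21.2815/(1+0.108)^7 = 10.3806

€10.38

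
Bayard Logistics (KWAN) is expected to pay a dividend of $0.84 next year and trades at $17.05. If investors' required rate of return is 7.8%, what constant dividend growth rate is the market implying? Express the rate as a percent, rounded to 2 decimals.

From P₀ = D₁/(r − g), the implied growth is g = r − D₁/P₀.
g = 0.078 − 0.84/17.05 = 0.078 − 0.04927 = 0.02873

2.87%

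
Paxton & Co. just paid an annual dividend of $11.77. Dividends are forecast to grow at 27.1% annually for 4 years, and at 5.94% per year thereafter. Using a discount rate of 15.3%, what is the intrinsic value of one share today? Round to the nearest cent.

$257.13

Two-stage DDM. Project D₁…D_4 at 0.271, terminal growth 0.0594, discount at r = 0.153.
D_1 = 14.9597
D_2 = 19.0137
D_3 = 24.1665
D_4 = 30.7156
Terminal value at t=4: TV = D_5/(r−g) = 32.5401/(0.153−0.0594) = 347.6504
P₀ = 14.9597/(1+0.153)^1 + 19.0137/(1+0.153)^2 + 24.1665/(1+0.153)^3 + 30.7156/(1+0.153)^4 + 347.6504/(1+0.153)^4 = 257.1324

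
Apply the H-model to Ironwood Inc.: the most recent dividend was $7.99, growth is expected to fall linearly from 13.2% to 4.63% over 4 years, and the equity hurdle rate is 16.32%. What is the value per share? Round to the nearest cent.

$83.23

H-model: P₀ = D₀[(1+g_L) + H(g_S−g_L)]/(r−g_L), with H = 4/2 = 2.
P₀ = 7.99 × [(1+0.0463) + 2×(0.132−0.0463)] / (0.1632−0.0463)
   = 7.99 × 1.2177 / 0.1169 = 83.2286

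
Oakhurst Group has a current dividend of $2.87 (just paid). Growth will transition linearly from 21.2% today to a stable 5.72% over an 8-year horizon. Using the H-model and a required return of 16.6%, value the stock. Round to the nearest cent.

$44.22

H-model: P₀ = D₀[(1+g_L) + H(g_S−g_L)]/(r−g_L), with H = 8/2 = 4.
P₀ = 2.87 × [(1+0.0572) + 4×(0.212−0.0572)] / (0.166−0.0572)
   = 2.87 × 1.6764 / 0.1088 = 44.2212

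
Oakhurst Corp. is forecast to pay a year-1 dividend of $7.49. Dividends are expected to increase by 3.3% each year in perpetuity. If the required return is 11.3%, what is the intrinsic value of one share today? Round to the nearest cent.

$93.62

Gordon growth model: P₀ = D₁/(r − g), with D₁ = 7.49 given directly.
P₀ = 7.4900 / (0.113 − 0.033) = 7.4900 / 0.08 = 93.6250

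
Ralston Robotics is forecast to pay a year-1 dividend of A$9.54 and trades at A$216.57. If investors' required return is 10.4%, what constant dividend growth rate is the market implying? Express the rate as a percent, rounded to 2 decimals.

From P₀ = D₁/(r − g), the implied growth is g = r − D₁/P₀.
g = 0.104 − 9.54/216.57 = 0.104 − 0.04405 = 0.05995

5.99%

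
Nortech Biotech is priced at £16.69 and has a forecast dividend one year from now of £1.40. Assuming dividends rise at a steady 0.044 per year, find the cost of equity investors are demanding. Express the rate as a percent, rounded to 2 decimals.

Rearranging the constant-growth DDM: r = D₁/P₀ + g.
r = 1.4000 / 16.69 + 0.044 = 0.08388 + 0.044 = 0.12788

12.79%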